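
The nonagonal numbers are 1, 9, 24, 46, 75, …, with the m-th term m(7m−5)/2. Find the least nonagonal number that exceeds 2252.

Solve n(7n−5)/2 > 2252 for integer n.
The largest n with value ≤ 2252 is 25 (since 2125 ≤ 2252 < 2301), so the first above is n = 26, value 2301.

2301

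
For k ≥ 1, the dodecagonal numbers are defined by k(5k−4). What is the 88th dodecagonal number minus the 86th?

1732

88·(5·88 − 4) = 38368 and 86·(5·86 − 4) = 36636.
Difference: 38368 − 36636 = 1732.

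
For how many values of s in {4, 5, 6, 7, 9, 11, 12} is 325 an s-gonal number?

s = 4: P(4, 18) = 324 and P(4, 19) = 361; 325 is not s-gonal.
s = 5: P(5, 14) = 287 and P(5, 15) = 330; 325 is not s-gonal.
s = 6: P(6, 13) = 325. ✓
s = 7: P(7, 11) = 286 and P(7, 12) = 342; 325 is not s-gonal.
s = 9: P(9, 10) = 325. ✓
s = 11: P(11, 8) = 260 and P(11, 9) = 333; 325 is not s-gonal.
s = 12: P(12, 8) = 288 and P(12, 9) = 369; 325 is not s-gonal.
Hits: s ∈ {6, 9} → 2.

2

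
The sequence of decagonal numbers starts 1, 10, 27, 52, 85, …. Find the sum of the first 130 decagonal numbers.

Σ i(4i−3) = 4Σi² − 3Σi over i = 1..130.
Σi = 8515 and Σi² = 740805.
4·740805 − 3·8515 = 2937675.

2937675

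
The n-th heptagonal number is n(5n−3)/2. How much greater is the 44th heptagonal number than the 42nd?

427

44·(5·44 − 3)/2 = 4774 and 42·(5·42 − 3)/2 = 4347.
Difference: 4774 − 4347 = 427.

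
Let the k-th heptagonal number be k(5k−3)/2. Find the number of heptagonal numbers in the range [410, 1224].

9

The n-th heptagonal number is n(5n−3)/2.
Smallest index with value ≥ 410: n = 14 (giving 469).
Largest index with value ≤ 1224: n = 22 (giving 1177).
Indices 14 through 22: 9 terms.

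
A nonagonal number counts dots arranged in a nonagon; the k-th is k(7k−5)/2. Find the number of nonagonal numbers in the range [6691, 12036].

15

The n-th nonagonal number is n(7n−5)/2.
Smallest index with value ≥ 6691: n = 45 (giving 6975).
Largest index with value ≤ 12036: n = 59 (giving 12036).
Indices 45 through 59: 15 terms.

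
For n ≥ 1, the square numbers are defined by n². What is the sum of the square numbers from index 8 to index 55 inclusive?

56840

Σ_{i=8}^{55} i² = 56980 − 140 = 56840.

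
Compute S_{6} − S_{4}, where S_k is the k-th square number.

20

6² = 36 and 4² = 16.
Difference: 36 − 16 = 20.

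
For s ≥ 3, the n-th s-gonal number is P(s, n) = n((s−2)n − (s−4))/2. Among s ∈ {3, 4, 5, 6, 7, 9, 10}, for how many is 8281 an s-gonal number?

2

s = 3: P(3, 128) = 8256 and P(3, 129) = 8385; 8281 is not s-gonal.
s = 4: P(4, 91) = 8281. ✓
s = 5: P(5, 74) = 8177 and P(5, 75) = 8400; 8281 is not s-gonal.
s = 6: P(6, 64) = 8128 and P(6, 65) = 8385; 8281 is not s-gonal.
s = 7: P(7, 57) = 8037 and P(7, 58) = 8323; 8281 is not s-gonal.
s = 9: P(9, 49) = 8281. ✓
s = 10: P(10, 45) = 7965 and P(10, 46) = 8326; 8281 is not s-gonal.
Hits: s ∈ {4, 9} → 2.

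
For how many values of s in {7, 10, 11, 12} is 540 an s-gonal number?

s = 7: P(7, 15) = 540. ✓
s = 10: P(10, 12) = 540. ✓
s = 11: P(11, 11) = 506 and P(11, 12) = 606; 540 is not s-gonal.
s = 12: P(12, 10) = 460 and P(12, 11) = 561; 540 is not s-gonal.
Hits: s ∈ {7, 10} → 2.

2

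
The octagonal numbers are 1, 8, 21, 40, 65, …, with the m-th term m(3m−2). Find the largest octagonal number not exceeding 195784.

Solve n(3n−2) ≤ 195784 for integer n.
n = 255 gives 194565 ≤ 195784, while n = 256 gives 196096 > 195784; so the answer is 194565.

194565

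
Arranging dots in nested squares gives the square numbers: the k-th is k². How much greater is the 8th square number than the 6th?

28

8² = 64 and 6² = 36.
Difference: 64 − 36 = 28.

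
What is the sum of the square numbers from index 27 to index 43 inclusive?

Σ_{i=27}^{43} i² = 27434 − 6201 = 21233.

21233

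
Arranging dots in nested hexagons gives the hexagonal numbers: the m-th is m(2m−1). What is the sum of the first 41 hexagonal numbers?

Σ i(2i−1) = 2Σi² − Σi over i = 1..41.
Σi = 861 and Σi² = 23821.
2·23821 − 1·861 = 46781.

46781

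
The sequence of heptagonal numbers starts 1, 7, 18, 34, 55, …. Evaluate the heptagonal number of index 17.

697

The 17th heptagonal number is n(5n−3)/2 with n = 17.
17·(5·17 − 3)/2 = 17·82/2 = 17·41 = 697.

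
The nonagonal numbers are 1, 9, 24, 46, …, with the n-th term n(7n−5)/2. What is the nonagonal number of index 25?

25·(7·25 − 5)/2 = 25·170/2 = 25·85 = 2125.

2125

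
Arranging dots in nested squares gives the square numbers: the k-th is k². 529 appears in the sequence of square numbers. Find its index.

23

We need n² = 529, so n = √529 = 23.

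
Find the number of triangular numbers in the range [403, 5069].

The n-th triangular number is n(n+1)/2.
Smallest index with value ≥ 403: n = 28 (giving 406).
Largest index with value ≤ 5069: n = 100 (giving 5050).
Indices 28 through 100: 73 terms.

73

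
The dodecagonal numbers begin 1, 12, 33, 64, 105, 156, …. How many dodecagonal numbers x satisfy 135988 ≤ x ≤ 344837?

The n-th dodecagonal number is n(5n−4).
Smallest index with value ≥ 135988: n = 166 (giving 137116).
Largest index with value ≤ 344837: n = 263 (giving 344793).
Indices 166 through 263: 98 terms.

98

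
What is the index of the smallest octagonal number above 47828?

127

Solve n(3n−2) > 47828 for integer n.
The largest n with value ≤ 47828 is 126 (since 47376 ≤ 47828 < 48133), so the first above is n = 127, value 48133.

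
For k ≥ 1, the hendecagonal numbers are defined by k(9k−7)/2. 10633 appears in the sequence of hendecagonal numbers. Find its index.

Set n(9n−7)/2 = 10633, giving 9n² − 7n − 21266 = 0.
The discriminant is 49 + 72·10633 = 765625, and √765625 = 875.
So n = (7 + 875) / 18 = 882/18 = 49.

49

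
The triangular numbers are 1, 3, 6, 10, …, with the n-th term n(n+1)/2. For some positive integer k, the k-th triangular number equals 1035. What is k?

Set n(n+1)/2 = 1035, giving n² + n − 2070 = 0.
The discriminant is 1 + 8·1035 = 8281, and √8281 = 91.
So n = (-1 + 91) / 2 = 90/2 = 45.

45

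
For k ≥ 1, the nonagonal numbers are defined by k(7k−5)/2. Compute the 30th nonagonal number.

30·(7·30 − 5)/2 = 30·205/2 = 3075.

3075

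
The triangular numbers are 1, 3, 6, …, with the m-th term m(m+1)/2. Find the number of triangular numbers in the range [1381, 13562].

112

The n-th triangular number is n(n+1)/2.
Smallest index with value ≥ 1381: n = 53 (giving 1431).
Largest index with value ≤ 13562: n = 164 (giving 13530).
Indices 53 through 164: 112 terms.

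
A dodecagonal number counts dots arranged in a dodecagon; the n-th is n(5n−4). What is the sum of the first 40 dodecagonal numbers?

107420

Σ i(5i−4) = 5Σi² − 4Σi over i = 1..40.
Σi = 820 and Σi² = 22140.
5·22140 − 4·820 = 107420.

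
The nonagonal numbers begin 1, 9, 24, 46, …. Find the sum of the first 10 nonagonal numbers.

1210

Σ i(7i−5)/2 = (7Σi² − 5Σi) / 2 over i = 1..10.
Σi = 55 and Σi² = 385.
(7·385 − 5·55) / 2 = 2420/2 = 1210.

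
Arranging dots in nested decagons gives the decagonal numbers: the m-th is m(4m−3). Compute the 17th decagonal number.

17·(4·17 − 3) = 17·65 = 1105.

1105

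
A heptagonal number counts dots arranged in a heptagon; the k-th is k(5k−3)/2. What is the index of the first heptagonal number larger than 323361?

Solve n(5n−3)/2 > 323361 for integer n.
The largest n with value ≤ 323361 is 359 (since 321664 ≤ 323361 < 323460), so the first above is n = 360, value 323460.

360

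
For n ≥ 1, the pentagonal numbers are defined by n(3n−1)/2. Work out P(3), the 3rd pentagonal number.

The 3rd pentagonal number is n(3n−1)/2 with n = 3.
3·(3·3 − 1)/2 = 3·8/2 = 3·4 = 12.

12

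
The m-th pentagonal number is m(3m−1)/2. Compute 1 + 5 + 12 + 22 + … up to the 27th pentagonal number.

Σ i(3i−1)/2 = (3Σi² − Σi) / 2 over i = 1..27.
Σi = 378 and Σi² = 6930.
(3·6930 − 1·378) / 2 = 20412/2 = 10206.

10206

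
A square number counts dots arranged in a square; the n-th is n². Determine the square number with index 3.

9

The 3rd square number is n² with n = 3.
3² = 9.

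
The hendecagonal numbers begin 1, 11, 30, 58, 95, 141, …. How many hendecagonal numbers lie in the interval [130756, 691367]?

222

The n-th hendecagonal number is n(9n−7)/2.
Smallest index with value ≥ 130756: n = 171 (giving 130986).
Largest index with value ≤ 691367: n = 392 (giving 690116).
Indices 171 through 392: 222 terms.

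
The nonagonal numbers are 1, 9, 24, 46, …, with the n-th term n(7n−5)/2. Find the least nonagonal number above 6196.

Solve n(7n−5)/2 > 6196 for integer n.
The largest n with value ≤ 6196 is 42 (since 6069 ≤ 6196 < 6364), so the first above is n = 43, value 6364.

6364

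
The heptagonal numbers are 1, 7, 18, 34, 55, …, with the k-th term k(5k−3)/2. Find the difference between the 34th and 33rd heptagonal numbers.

Consecutive heptagonal numbers differ by 5n − 4: here 5·34 − 4 = 166.

166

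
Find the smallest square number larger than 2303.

2304

Solve n² > 2303 for integer n.
The largest n with value ≤ 2303 is 47 (since 2209 ≤ 2303 < 2304), so the first above is n = 48, value 2304.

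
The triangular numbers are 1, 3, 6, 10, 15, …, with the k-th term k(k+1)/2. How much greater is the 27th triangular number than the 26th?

Consecutive triangular numbers differ by n: T_{27} − T_{26} = 27.

27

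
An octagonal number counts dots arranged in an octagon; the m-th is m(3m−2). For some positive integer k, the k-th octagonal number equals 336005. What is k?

Set n(3n−2) = 336005, giving 3n² − 2n − 336005 = 0.
The discriminant is 4 + 12·336005 = 4032064, and √4032064 = 2008.
So n = (2 + 2008) / 6 = 2010/6 = 335.
Check: 335·(3·335 − 2) = 336005. ✓

335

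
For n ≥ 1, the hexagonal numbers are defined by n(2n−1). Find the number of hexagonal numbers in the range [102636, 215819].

102

The n-th hexagonal number is n(2n−1).
Smallest index with value ≥ 102636: n = 227 (giving 102831).
Largest index with value ≤ 215819: n = 328 (giving 214840).
Indices 227 through 328: 102 terms.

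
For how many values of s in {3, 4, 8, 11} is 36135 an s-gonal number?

1

s = 3: P(3, 268) = 36046 and P(3, 269) = 36315; 36135 is not s-gonal.
s = 4: P(4, 190) = 36100 and P(4, 191) = 36481; 36135 is not s-gonal.
s = 8: P(8, 110) = 36080 and P(8, 111) = 36741; 36135 is not s-gonal.
s = 11: P(11, 90) = 36135. ✓
Hits: s ∈ {11} → 1.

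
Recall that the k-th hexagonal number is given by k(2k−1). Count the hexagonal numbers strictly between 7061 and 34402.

The n-th hexagonal number is n(2n−1).
Smallest index with value > 7061: n = 60 (giving 7140).
Largest index with value < 34402: n = 131 (giving 34191).
Indices 60 through 131: 72 terms.

72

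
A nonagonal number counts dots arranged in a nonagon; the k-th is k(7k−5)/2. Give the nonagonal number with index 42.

6069

The 42nd nonagonal number is n(7n−5)/2 with n = 42.
42·(7·42 − 5)/2 = 42·289/2 = 6069.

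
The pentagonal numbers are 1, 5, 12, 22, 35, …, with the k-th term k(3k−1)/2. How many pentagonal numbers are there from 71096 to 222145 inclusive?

168

The n-th pentagonal number is n(3n−1)/2.
Smallest index with value ≥ 71096: n = 218 (giving 71177).
Largest index with value ≤ 222145: n = 385 (giving 222145).
Indices 218 through 385: 168 terms.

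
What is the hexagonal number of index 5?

45

The 5th hexagonal number is n(2n−1) with n = 5.
5·(2·5 − 1) = 5·9 = 45.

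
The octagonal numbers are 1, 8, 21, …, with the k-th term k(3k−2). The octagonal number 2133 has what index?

27

Set n(3n−2) = 2133, giving 3n² − 2n − 2133 = 0.
So n = (2 + 160) / 6 = 162/6 = 27.
Check: 27·(3·27 − 2) = 2133. ✓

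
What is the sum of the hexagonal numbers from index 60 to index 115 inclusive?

Σ i(2i−1) = 2Σi² − Σi over i = 60..115.
Σi = 6670 − 1770 = 4900 and Σi² = 513590 − 70210 = 443380.
2·443380 − 1·4900 = 881860.

881860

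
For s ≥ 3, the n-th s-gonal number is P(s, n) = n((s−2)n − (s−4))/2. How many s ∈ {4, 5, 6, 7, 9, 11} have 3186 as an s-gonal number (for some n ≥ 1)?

s = 4: P(4, 56) = 3136 and P(4, 57) = 3249; 3186 is not s-gonal.
s = 5: P(5, 46) = 3151 and P(5, 47) = 3290; 3186 is not s-gonal.
s = 6: P(6, 40) = 3160 and P(6, 41) = 3321; 3186 is not s-gonal.
s = 7: P(7, 36) = 3186. ✓
s = 9: P(9, 30) = 3075 and P(9, 31) = 3286; 3186 is not s-gonal.
s = 11: P(11, 27) = 3186. ✓
Hits: s ∈ {7, 11} → 2.

2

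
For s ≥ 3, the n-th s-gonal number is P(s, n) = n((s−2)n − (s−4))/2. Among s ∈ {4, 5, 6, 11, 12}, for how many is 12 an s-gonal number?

s = 4: P(4, 3) = 9 and P(4, 4) = 16; 12 is not s-gonal.
s = 5: P(5, 3) = 12. ✓
s = 6: P(6, 2) = 6 and P(6, 3) = 15; 12 is not s-gonal.
s = 11: P(11, 2) = 11 and P(11, 3) = 30; 12 is not s-gonal.
s = 12: P(12, 2) = 12. ✓
Hits: s ∈ {5, 12} → 2.

2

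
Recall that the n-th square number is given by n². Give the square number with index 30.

The 30th square number is n² with n = 30.
30² = 900.

900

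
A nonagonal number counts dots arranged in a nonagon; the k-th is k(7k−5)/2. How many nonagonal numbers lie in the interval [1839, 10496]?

32

The n-th nonagonal number is n(7n−5)/2.
Smallest index with value ≥ 1839: n = 24 (giving 1956).
Largest index with value ≤ 10496: n = 55 (giving 10450).
Indices 24 through 55: 32 terms.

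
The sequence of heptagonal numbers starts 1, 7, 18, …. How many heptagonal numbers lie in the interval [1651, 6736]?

The n-th heptagonal number is n(5n−3)/2.
Smallest index with value ≥ 1651: n = 26 (giving 1651).
Largest index with value ≤ 6736: n = 52 (giving 6682).
Indices 26 through 52: 27 terms.

27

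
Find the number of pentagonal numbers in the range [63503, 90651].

The n-th pentagonal number is n(3n−1)/2.
Smallest index with value ≥ 63503: n = 206 (giving 63551).
Largest index with value ≤ 90651: n = 246 (giving 90651).
Indices 206 through 246: 41 terms.

41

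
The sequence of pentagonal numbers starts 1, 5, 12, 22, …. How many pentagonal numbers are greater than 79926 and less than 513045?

The n-th pentagonal number is n(3n−1)/2.
Smallest index with value > 79926: n = 232 (giving 80620).
Largest index with value < 513045: n = 584 (giving 511292).
Indices 232 through 584: 353 terms.

353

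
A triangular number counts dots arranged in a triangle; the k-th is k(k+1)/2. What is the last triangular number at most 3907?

Solve n(n+1)/2 ≤ 3907 for integer n.
n = 87 gives 3828 ≤ 3907, while n = 88 gives 3916 > 3907; so the answer is 3828.

3828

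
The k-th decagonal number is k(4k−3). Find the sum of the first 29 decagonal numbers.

Σ i(4i−3) = 4Σi² − 3Σi over i = 1..29.
Σi = 435 and Σi² = 8555.
4·8555 − 3·435 = 32915.

32915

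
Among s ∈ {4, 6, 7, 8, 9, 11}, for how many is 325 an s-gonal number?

s = 4: P(4, 18) = 324 and P(4, 19) = 361; 325 is not s-gonal.
s = 6: P(6, 13) = 325. ✓
s = 7: P(7, 11) = 286 and P(7, 12) = 342; 325 is not s-gonal.
s = 8: P(8, 10) = 280 and P(8, 11) = 341; 325 is not s-gonal.
s = 9: P(9, 10) = 325. ✓
s = 11: P(11, 8) = 260 and P(11, 9) = 333; 325 is not s-gonal.
Hits: s ∈ {6, 9} → 2.

2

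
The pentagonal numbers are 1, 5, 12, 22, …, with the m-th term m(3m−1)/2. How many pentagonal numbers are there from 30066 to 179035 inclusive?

204

The n-th pentagonal number is n(3n−1)/2.
Smallest index with value ≥ 30066: n = 142 (giving 30175).
Largest index with value ≤ 179035: n = 345 (giving 178365).
Indices 142 through 345: 204 terms.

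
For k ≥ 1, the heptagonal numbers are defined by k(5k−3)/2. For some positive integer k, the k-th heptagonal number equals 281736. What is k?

336

Set n(5n−3)/2 = 281736, giving 5n² − 3n − 563472 = 0.
So n = (3 + 3357) / 10 = 3360/10 = 336.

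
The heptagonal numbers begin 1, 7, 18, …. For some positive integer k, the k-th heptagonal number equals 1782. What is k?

27

Set n(5n−3)/2 = 1782, giving 5n² − 3n − 3564 = 0.
The discriminant is 9 + 40·1782 = 71289, and √71289 = 267.
So n = (3 + 267) / 10 = 270/10 = 27.
Check: 27·(5·27 − 3)/2 = 1782. ✓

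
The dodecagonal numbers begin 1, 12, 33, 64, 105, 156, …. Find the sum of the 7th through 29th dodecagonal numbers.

40664

Σ i(5i−4) = 5Σi² − 4Σi over i = 7..29.
Σi = 435 − 21 = 414 and Σi² = 8555 − 91 = 8464.
5·8464 − 4·414 = 40664.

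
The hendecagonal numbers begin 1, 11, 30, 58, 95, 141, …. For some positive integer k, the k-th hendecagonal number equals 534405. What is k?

Set n(9n−7)/2 = 534405, giving 9n² − 7n − 1068810 = 0.
The discriminant is 49 + 72·534405 = 38477209, and √38477209 = 6203.
So n = (7 + 6203) / 18 = 6210/18 = 345.
Check: 345·(9·345 − 7)/2 = 534405. ✓

345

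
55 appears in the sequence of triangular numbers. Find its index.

Set n(n+1)/2 = 55, giving n² + n − 110 = 0.
The discriminant is 1 + 8·55 = 441, and √441 = 21.
So n = (-1 + 21) / 2 = 20/2 = 10.

10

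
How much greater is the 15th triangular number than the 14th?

15

Consecutive triangular numbers differ by n: T_{15} − T_{14} = 15.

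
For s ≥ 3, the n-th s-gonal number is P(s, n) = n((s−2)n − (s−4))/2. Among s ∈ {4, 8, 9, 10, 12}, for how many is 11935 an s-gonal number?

s = 4: P(4, 109) = 11881 and P(4, 110) = 12100; 11935 is not s-gonal.
s = 8: P(8, 63) = 11781 and P(8, 64) = 12160; 11935 is not s-gonal.
s = 9: P(9, 58) = 11629 and P(9, 59) = 12036; 11935 is not s-gonal.
s = 10: P(10, 55) = 11935. ✓
s = 12: P(12, 49) = 11809 and P(12, 50) = 12300; 11935 is not s-gonal.
Hits: s ∈ {10} → 1.

1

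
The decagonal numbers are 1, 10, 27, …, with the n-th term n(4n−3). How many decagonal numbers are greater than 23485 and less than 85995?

The n-th decagonal number is n(4n−3).
Smallest index with value > 23485: n = 78 (giving 24102).
Largest index with value < 85995: n = 146 (giving 84826).
Indices 78 through 146: 69 terms.

69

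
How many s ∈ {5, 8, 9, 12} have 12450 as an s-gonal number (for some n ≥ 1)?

1

s = 5: P(5, 91) = 12376 and P(5, 92) = 12650; 12450 is not s-gonal.
s = 8: P(8, 64) = 12160 and P(8, 65) = 12545; 12450 is not s-gonal.
s = 9: P(9, 60) = 12450. ✓
s = 12: P(12, 50) = 12300 and P(12, 51) = 12801; 12450 is not s-gonal.
Hits: s ∈ {9} → 1.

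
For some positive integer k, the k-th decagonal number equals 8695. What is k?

Set n(4n−3) = 8695, giving 4n² − 3n − 8695 = 0.
The discriminant is 9 + 16·8695 = 139129, and √139129 = 373.
So n = (3 + 373) / 8 = 376/8 = 47.

47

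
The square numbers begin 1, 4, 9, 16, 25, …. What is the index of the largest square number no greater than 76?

8

Solve n² ≤ 76 for integer n.
n = 8 gives 64 ≤ 76, while n = 9 gives 81 > 76; so the answer is index 8.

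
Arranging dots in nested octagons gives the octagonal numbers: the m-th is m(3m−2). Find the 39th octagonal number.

The 39th octagonal number is n(3n−2) with n = 39.
39·(3·39 − 2) = 39·115 = 4485.

4485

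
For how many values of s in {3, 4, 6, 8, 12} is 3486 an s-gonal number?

2

s = 3: P(3, 83) = 3486. ✓
s = 4: P(4, 59) = 3481 and P(4, 60) = 3600; 3486 is not s-gonal.
s = 6: P(6, 42) = 3486. ✓
s = 8: P(8, 34) = 3400 and P(8, 35) = 3605; 3486 is not s-gonal.
s = 12: P(12, 26) = 3276 and P(12, 27) = 3537; 3486 is not s-gonal.
Hits: s ∈ {3, 6} → 2.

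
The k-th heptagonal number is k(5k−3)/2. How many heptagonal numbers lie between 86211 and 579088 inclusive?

The n-th heptagonal number is n(5n−3)/2.
Smallest index with value ≥ 86211: n = 186 (giving 86211).
Largest index with value ≤ 579088: n = 481 (giving 577681).
Indices 186 through 481: 296 terms.

296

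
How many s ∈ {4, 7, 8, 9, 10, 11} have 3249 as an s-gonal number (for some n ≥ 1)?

1

s = 4: P(4, 57) = 3249. ✓
s = 7: P(7, 36) = 3186 and P(7, 37) = 3367; 3249 is not s-gonal.
s = 8: P(8, 33) = 3201 and P(8, 34) = 3400; 3249 is not s-gonal.
s = 9: P(9, 30) = 3075 and P(9, 31) = 3286; 3249 is not s-gonal.
s = 10: P(10, 28) = 3052 and P(10, 29) = 3277; 3249 is not s-gonal.
s = 11: P(11, 27) = 3186 and P(11, 28) = 3430; 3249 is not s-gonal.
Hits: s ∈ {4} → 1.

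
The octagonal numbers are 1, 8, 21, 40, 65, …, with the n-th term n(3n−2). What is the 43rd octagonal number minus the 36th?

1645

43·(3·43 − 2) = 5461 and 36·(3·36 − 2) = 3816.
Difference: 5461 − 3816 = 1645.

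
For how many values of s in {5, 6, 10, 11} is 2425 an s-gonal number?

s = 5: P(5, 40) = 2380 and P(5, 41) = 2501; 2425 is not s-gonal.
s = 6: P(6, 35) = 2415 and P(6, 36) = 2556; 2425 is not s-gonal.
s = 10: P(10, 25) = 2425. ✓
s = 11: P(11, 23) = 2300 and P(11, 24) = 2508; 2425 is not s-gonal.
Hits: s ∈ {10} → 1.

1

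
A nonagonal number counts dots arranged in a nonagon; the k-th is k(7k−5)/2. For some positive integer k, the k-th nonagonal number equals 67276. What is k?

Set n(7n−5)/2 = 67276, giving 7n² − 5n − 134552 = 0.
The discriminant is 25 + 56·67276 = 3767481, and √3767481 = 1941.
So n = (5 + 1941) / 14 = 1946/14 = 139.

139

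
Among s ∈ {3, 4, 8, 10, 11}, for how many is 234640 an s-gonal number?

1

s = 3: P(3, 684) = 234270 and P(3, 685) = 234955; 234640 is not s-gonal.
s = 4: P(4, 484) = 234256 and P(4, 485) = 235225; 234640 is not s-gonal.
s = 8: P(8, 280) = 234640. ✓
s = 10: P(10, 242) = 233530 and P(10, 243) = 235467; 234640 is not s-gonal.
s = 11: P(11, 228) = 233130 and P(11, 229) = 235183; 234640 is not s-gonal.
Hits: s ∈ {8} → 1.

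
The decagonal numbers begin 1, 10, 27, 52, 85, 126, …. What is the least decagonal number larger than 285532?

286492

Solve n(4n−3) > 285532 for integer n.
The largest n with value ≤ 285532 is 267 (since 284355 ≤ 285532 < 286492), so the first above is n = 268, value 286492.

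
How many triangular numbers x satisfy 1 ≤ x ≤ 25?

6

The n-th triangular number is n(n+1)/2.
Smallest index with value ≥ 1: n = 1 (giving 1).
Largest index with value ≤ 25: n = 6 (giving 21).
Indices 1 through 6: 6 terms.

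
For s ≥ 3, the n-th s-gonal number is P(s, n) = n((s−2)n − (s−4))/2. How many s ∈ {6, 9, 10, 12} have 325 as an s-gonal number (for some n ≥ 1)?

2

s = 6: P(6, 13) = 325. ✓
s = 9: P(9, 10) = 325. ✓
s = 10: P(10, 9) = 297 and P(10, 10) = 370; 325 is not s-gonal.
s = 12: P(12, 8) = 288 and P(12, 9) = 369; 325 is not s-gonal.
Hits: s ∈ {6, 9} → 2.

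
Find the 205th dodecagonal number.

The 205th dodecagonal number is n(5n−4) with n = 205.
205·(5·205 − 4) = 205·1021 = 209305.

209305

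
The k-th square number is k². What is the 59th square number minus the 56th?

59² = 3481 and 56² = 3136.
Difference: 3481 − 3136 = 345.

345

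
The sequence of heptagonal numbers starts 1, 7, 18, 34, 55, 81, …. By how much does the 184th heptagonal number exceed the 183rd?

916

Consecutive heptagonal numbers differ by 5n − 4: here 5·184 − 4 = 916.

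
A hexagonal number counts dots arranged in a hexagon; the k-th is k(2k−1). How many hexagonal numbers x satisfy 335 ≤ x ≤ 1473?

14

The n-th hexagonal number is n(2n−1).
Smallest index with value ≥ 335: n = 14 (giving 378).
Largest index with value ≤ 1473: n = 27 (giving 1431).
Indices 14 through 27: 14 terms.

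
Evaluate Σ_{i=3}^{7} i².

135

Σ_{i=3}^{7} i² = 140 − 5 = 135.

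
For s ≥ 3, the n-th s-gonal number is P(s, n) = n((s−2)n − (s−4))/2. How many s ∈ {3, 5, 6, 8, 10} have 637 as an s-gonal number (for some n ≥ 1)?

1

s = 3: P(3, 35) = 630 and P(3, 36) = 666; 637 is not s-gonal.
s = 5: P(5, 20) = 590 and P(5, 21) = 651; 637 is not s-gonal.
s = 6: P(6, 18) = 630 and P(6, 19) = 703; 637 is not s-gonal.
s = 8: P(8, 14) = 560 and P(8, 15) = 645; 637 is not s-gonal.
s = 10: P(10, 13) = 637. ✓
Hits: s ∈ {10} → 1.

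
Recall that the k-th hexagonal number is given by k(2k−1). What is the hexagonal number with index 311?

193131

The 311th hexagonal number is n(2n−1) with n = 311.
311·(2·311 − 1) = 311·621 = 193131.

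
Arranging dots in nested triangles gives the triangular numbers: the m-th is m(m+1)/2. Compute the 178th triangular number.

15931

The 178th triangular number is n(n+1)/2 with n = 178.
178·179/2 = 31862/2 = 15931.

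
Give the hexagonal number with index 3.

15

The 3rd hexagonal number is n(2n−1) with n = 3.
3·(2·3 − 1) = 3·5 = 15.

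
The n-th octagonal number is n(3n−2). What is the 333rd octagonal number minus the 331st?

333·(3·333 − 2) = 332001 and 331·(3·331 − 2) = 328021.
Difference: 332001 − 328021 = 3980.

3980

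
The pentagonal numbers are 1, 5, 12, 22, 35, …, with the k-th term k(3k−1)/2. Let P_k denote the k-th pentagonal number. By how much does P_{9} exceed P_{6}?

66

9·(3·9 − 1)/2 = 117 and 6·(3·6 − 1)/2 = 51.
Difference: 117 − 51 = 66.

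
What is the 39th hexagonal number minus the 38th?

153

Consecutive hexagonal numbers differ by 4n − 3: here 4·39 − 3 = 153.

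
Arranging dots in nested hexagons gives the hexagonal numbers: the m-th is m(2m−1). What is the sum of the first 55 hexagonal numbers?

112420

Σ i(2i−1) = 2Σi² − Σi over i = 1..55.
Σi = 1540 and Σi² = 56980.
2·56980 − 1·1540 = 112420.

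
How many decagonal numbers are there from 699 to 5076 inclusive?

The n-th decagonal number is n(4n−3).
Smallest index with value ≥ 699: n = 14 (giving 742).
Largest index with value ≤ 5076: n = 36 (giving 5076).
Indices 14 through 36: 23 terms.

23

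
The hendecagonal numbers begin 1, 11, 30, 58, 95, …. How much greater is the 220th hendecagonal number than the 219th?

Consecutive hendecagonal numbers differ by 9n − 8: here 9·220 − 8 = 1972.

1972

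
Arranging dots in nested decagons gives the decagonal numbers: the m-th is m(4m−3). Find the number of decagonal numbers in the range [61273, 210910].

The n-th decagonal number is n(4n−3).
Smallest index with value ≥ 61273: n = 125 (giving 62125).
Largest index with value ≤ 210910: n = 230 (giving 210910).
Indices 125 through 230: 106 terms.

106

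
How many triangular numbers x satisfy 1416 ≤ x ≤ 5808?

The n-th triangular number is n(n+1)/2.
Smallest index with value ≥ 1416: n = 53 (giving 1431).
Largest index with value ≤ 5808: n = 107 (giving 5778).
Indices 53 through 107: 55 terms.

55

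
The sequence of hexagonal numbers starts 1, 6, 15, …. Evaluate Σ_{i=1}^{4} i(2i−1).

Σ i(2i−1) = 2Σi² − Σi over i = 1..4.
Σi = 10 and Σi² = 30.
2·30 − 1·10 = 50.

50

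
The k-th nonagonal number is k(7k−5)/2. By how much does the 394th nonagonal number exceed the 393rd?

Consecutive nonagonal numbers differ by 7n − 6: here 7·394 − 6 = 2752.

2752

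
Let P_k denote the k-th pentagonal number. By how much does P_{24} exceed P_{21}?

201

24·(3·24 − 1)/2 = 852 and 21·(3·21 − 1)/2 = 651.
Difference: 852 − 651 = 201.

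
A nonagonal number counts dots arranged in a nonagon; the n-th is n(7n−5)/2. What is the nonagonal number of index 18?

1089

The 18th nonagonal number is n(7n−5)/2 with n = 18.
18·(7·18 − 5)/2 = 18·121/2 = 1089.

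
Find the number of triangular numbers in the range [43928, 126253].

The n-th triangular number is n(n+1)/2.
Smallest index with value ≥ 43928: n = 296 (giving 43956).
Largest index with value ≤ 126253: n = 502 (giving 126253).
Indices 296 through 502: 207 terms.

207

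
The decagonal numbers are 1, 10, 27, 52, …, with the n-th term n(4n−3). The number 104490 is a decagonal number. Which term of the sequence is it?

162

Set n(4n−3) = 104490, giving 4n² − 3n − 104490 = 0.
The discriminant is 9 + 16·104490 = 1671849, and √1671849 = 1293.
So n = (3 + 1293) / 8 = 1296/8 = 162.
Check: 162·(4·162 − 3) = 104490. ✓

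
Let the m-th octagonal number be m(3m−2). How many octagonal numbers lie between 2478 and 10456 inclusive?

The n-th octagonal number is n(3n−2).
Smallest index with value ≥ 2478: n = 30 (giving 2640).
Largest index with value ≤ 10456: n = 59 (giving 10325).
Indices 30 through 59: 30 terms.

30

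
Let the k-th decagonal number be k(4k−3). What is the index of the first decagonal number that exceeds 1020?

17

Solve n(4n−3) > 1020 for integer n.
The largest n with value ≤ 1020 is 16 (since 976 ≤ 1020 < 1105), so the first above is n = 17, value 1105.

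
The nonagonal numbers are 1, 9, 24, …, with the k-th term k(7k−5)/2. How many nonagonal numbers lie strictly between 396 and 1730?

11

The n-th nonagonal number is n(7n−5)/2.
Smallest index with value > 396: n = 12 (giving 474).
Largest index with value < 1730: n = 22 (giving 1639).
Indices 12 through 22: 11 terms.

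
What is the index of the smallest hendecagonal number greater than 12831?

Solve n(9n−7)/2 > 12831 for integer n.
The largest n with value ≤ 12831 is 53 (since 12455 ≤ 12831 < 12933), so the first above is n = 54, value 12933.

54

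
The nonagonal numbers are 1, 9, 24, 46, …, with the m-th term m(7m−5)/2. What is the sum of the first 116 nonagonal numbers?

1827696

Σ i(7i−5)/2 = (7Σi² − 5Σi) / 2 over i = 1..116.
Σi = 6786 and Σi² = 527046.
(7·527046 − 5·6786) / 2 = 3655392/2 = 1827696.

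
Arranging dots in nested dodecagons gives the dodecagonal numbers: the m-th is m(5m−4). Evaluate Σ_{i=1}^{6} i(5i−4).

371

Σ i(5i−4) = 5Σi² − 4Σi over i = 1..6.
Σi = 21 and Σi² = 91.
5·91 − 4·21 = 371.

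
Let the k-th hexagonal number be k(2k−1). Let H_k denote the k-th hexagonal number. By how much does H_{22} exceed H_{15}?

22·(2·22 − 1) = 946 and 15·(2·15 − 1) = 435.
Difference: 946 − 435 = 511.

511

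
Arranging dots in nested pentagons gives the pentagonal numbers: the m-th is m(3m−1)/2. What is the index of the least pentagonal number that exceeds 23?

5

Solve n(3n−1)/2 > 23 for integer n.
The largest n with value ≤ 23 is 4 (since 22 ≤ 23 < 35), so the first above is n = 5, value 35.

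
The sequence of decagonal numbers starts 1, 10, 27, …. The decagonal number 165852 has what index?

Set n(4n−3) = 165852, giving 4n² − 3n − 165852 = 0.
So n = (3 + 1629) / 8 = 1632/8 = 204.

204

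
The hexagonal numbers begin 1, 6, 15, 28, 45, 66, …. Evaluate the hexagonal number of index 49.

4753

The 49th hexagonal number is n(2n−1) with n = 49.
49·(2·49 − 1) = 49·97 = 4753.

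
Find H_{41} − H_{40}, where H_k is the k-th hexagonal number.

Consecutive hexagonal numbers differ by 4n − 3: here 4·41 − 3 = 161.

161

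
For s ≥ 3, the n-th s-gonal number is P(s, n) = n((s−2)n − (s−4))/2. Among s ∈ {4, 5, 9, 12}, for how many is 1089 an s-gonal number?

s = 4: P(4, 33) = 1089. ✓
s = 5: P(5, 27) = 1080 and P(5, 28) = 1162; 1089 is not s-gonal.
s = 9: P(9, 18) = 1089. ✓
s = 12: P(12, 15) = 1065 and P(12, 16) = 1216; 1089 is not s-gonal.
Hits: s ∈ {4, 9} → 2.

2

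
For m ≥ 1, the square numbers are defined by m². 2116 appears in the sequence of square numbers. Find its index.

We need n² = 2116, so n = √2116 = 46.
Check: 46² = 2116. ✓

46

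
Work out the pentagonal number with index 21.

651

21·(3·21 − 1)/2 = 21·62/2 = 21·31 = 651.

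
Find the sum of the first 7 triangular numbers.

84

Σ i(i+1)/2 = (Σi² + Σi) / 2 over i = 1..7.
Σi = 28 and Σi² = 140.
(1·140 + 1·28) / 2 = 168/2 = 84.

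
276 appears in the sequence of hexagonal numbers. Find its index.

12

Set n(2n−1) = 276, giving 2n² − n − 276 = 0.
The discriminant is 1 + 8·276 = 2209, and √2209 = 47.
So n = (1 + 47) / 4 = 48/4 = 12.
Check: 12·(2·12 − 1) = 276. ✓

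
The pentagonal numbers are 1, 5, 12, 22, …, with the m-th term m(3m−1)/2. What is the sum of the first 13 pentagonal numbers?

1183

Σ i(3i−1)/2 = (3Σi² − Σi) / 2 over i = 1..13.
Σi = 91 and Σi² = 819.
(3·819 − 1·91) / 2 = 2366/2 = 1183.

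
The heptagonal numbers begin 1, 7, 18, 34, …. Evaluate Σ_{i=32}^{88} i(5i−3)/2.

Σ i(5i−3)/2 = (5Σi² − 3Σi) / 2 over i = 32..88.
Σi = 3916 − 496 = 3420 and Σi² = 231044 − 10416 = 220628.
(5·220628 − 3·3420) / 2 = 1092880/2 = 546440.

546440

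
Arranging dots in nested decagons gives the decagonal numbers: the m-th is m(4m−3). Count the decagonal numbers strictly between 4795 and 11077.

The n-th decagonal number is n(4n−3).
Smallest index with value > 4795: n = 36 (giving 5076).
Largest index with value < 11077: n = 52 (giving 10660).
Indices 36 through 52: 17 terms.

17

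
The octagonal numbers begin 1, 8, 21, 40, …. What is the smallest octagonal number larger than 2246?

2296

Solve n(3n−2) > 2246 for integer n.
The largest n with value ≤ 2246 is 27 (since 2133 ≤ 2246 < 2296), so the first above is n = 28, value 2296.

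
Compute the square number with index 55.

3025

The 55th square number is n² with n = 55.
55² = 3025.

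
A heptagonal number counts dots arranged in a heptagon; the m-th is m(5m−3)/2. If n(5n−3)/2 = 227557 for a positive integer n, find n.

Set n(5n−3)/2 = 227557, giving 5n² − 3n − 455114 = 0.
So n = (3 + 3017) / 10 = 3020/10 = 302.
Check: 302·(5·302 − 3)/2 = 227557. ✓

302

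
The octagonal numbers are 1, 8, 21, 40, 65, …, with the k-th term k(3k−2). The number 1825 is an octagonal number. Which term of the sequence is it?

25

Set n(3n−2) = 1825, giving 3n² − 2n − 1825 = 0.
So n = (2 + 148) / 6 = 150/6 = 25.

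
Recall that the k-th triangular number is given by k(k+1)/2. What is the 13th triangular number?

The 13th triangular number is n(n+1)/2 with n = 13.
13·14/2 = 182/2 = 91.

91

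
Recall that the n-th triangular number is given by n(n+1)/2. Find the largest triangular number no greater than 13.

Solve n(n+1)/2 ≤ 13 for integer n.
n = 4 gives 10 ≤ 13, while n = 5 gives 15 > 13; so the answer is 10.

10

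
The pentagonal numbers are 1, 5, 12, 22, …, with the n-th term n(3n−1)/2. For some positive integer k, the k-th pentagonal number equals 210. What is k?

Set n(3n−1)/2 = 210, giving 3n² − n − 420 = 0.
The discriminant is 1 + 24·210 = 5041, and √5041 = 71.
So n = (1 + 71) / 6 = 72/6 = 12.

12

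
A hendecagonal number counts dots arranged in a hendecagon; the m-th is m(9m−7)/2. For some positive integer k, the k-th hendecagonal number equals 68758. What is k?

Set n(9n−7)/2 = 68758, giving 9n² − 7n − 137516 = 0.
The discriminant is 49 + 72·68758 = 4950625, and √4950625 = 2225.
So n = (7 + 2225) / 18 = 2232/18 = 124.

124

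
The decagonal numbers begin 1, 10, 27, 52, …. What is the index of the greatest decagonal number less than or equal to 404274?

Solve n(4n−3) ≤ 404274 for integer n.
n = 318 gives 403542 ≤ 404274, while n = 319 gives 406087 > 404274; so the answer is index 318.

318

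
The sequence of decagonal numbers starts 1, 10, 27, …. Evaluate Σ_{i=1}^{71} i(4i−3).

479676

Σ i(4i−3) = 4Σi² − 3Σi over i = 1..71.
Σi = 2556 and Σi² = 121836.
4·121836 − 3·2556 = 479676.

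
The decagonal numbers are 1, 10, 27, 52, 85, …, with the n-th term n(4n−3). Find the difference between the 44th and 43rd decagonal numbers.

Consecutive decagonal numbers differ by 8n − 7: here 8·44 − 7 = 345.

345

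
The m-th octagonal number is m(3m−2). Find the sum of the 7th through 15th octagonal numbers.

Σ i(3i−2) = 3Σi² − 2Σi over i = 7..15.
Σi = 120 − 21 = 99 and Σi² = 1240 − 91 = 1149.
3·1149 − 2·99 = 3249.

3249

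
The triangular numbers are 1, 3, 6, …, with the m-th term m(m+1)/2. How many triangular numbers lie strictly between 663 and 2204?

The n-th triangular number is n(n+1)/2.
Smallest index with value > 663: n = 36 (giving 666).
Largest index with value < 2204: n = 65 (giving 2145).
Indices 36 through 65: 30 terms.

30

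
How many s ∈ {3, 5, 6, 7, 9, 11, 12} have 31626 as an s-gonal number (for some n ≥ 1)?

s = 3: P(3, 251) = 31626. ✓
s = 5: P(5, 145) = 31465 and P(5, 146) = 31901; 31626 is not s-gonal.
s = 6: P(6, 126) = 31626. ✓
s = 7: P(7, 112) = 31192 and P(7, 113) = 31753; 31626 is not s-gonal.
s = 9: P(9, 95) = 31350 and P(9, 96) = 32016; 31626 is not s-gonal.
s = 11: P(11, 84) = 31458 and P(11, 85) = 32215; 31626 is not s-gonal.
s = 12: P(12, 79) = 30889 and P(12, 80) = 31680; 31626 is not s-gonal.
Hits: s ∈ {3, 6} → 2.

2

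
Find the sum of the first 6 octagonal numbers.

231

Σ i(3i−2) = 3Σi² − 2Σi over i = 1..6.
Σi = 21 and Σi² = 91.
3·91 − 2·21 = 231.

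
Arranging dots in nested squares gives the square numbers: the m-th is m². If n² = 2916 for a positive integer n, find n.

54

We need n² = 2916, so n = √2916 = 54.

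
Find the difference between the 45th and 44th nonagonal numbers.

309

Consecutive nonagonal numbers differ by 7n − 6: here 7·45 − 6 = 309.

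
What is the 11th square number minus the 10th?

21

n² − (n−1)² = 2n − 1, so 11² − 10² = 2·11 − 1 = 21.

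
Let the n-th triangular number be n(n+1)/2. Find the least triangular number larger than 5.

Solve n(n+1)/2 > 5 for integer n.
The largest n with value ≤ 5 is 2 (since 3 ≤ 5 < 6), so the first above is n = 3, value 6.

6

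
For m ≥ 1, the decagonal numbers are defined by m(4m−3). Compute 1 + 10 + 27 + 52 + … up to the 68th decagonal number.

Σ i(4i−3) = 4Σi² − 3Σi over i = 1..68.
Σi = 2346 and Σi² = 107134.
4·107134 − 3·2346 = 421498.

421498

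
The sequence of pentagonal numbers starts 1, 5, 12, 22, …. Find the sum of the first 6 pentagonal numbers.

126

Σ i(3i−1)/2 = (3Σi² − Σi) / 2 over i = 1..6.
Σi = 21 and Σi² = 91.
(3·91 − 1·21) / 2 = 252/2 = 126.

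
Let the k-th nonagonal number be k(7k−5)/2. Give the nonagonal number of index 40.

The 40th nonagonal number is n(7n−5)/2 with n = 40.
40·(7·40 − 5)/2 = 40·275/2 = 5500.

5500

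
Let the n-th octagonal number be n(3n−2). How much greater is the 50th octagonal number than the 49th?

Consecutive octagonal numbers differ by 6n − 5: here 6·50 − 5 = 295.

295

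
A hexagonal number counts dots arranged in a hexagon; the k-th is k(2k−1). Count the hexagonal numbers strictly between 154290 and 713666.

The n-th hexagonal number is n(2n−1).
Smallest index with value > 154290: n = 279 (giving 155403).
Largest index with value < 713666: n = 597 (giving 712221).
Indices 279 through 597: 319 terms.

319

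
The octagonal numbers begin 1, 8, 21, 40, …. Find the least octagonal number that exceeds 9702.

9976

Solve n(3n−2) > 9702 for integer n.
The largest n with value ≤ 9702 is 57 (since 9633 ≤ 9702 < 9976), so the first above is n = 58, value 9976.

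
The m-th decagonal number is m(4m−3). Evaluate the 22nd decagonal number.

The 22nd decagonal number is n(4n−3) with n = 22.
22·(4·22 − 3) = 22·85 = 1870.

1870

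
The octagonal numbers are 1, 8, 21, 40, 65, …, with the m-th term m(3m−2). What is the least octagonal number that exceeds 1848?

1976

Solve n(3n−2) > 1848 for integer n.
The largest n with value ≤ 1848 is 25 (since 1825 ≤ 1848 < 1976), so the first above is n = 26, value 1976.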